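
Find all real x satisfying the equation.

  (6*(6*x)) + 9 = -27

Step 1. [(6*(6*x)) + 9 = -27] the outer +9 inverts by subtracting 9 ⇒ sub: 6*(6*x) = -36.
Step 2. [6*(6*x) = -36] LHS = 6·(…); ÷6 both sides. So div: 6*x = -6.
Step 3. [6*x = -6] 6 out front; divide by 6 ⇒ div: x = -1.

Answer: x ∈ {-1}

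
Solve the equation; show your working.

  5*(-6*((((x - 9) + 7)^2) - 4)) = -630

Step 1. [5*(-6*((((x - 9) + 7)^2) - 4)) = -630] leading coefficient 5: divide by 5, so div: -6*((((x - 9) + 7)^2) - 4) = -126.
Step 2. [-6*((((x - 9) + 7)^2) - 4) = -126] LHS = -6·(…); ÷-6 both sides. So div: (((x - 9) + 7)^2) - 4 = 21.
Step 3. [(((x - 9) + 7)^2) - 4 = 21] -4 is outermost — add 4 both sides. So sub: ((x - 9) + 7)^2 = 25.
Step 4. [((x - 9) + 7)^2 = 25] LHS squared, RHS 25 ≥ 0: apply √ (±), so sqrt: (x - 9) + 7 = 5 or -5.
Step 5. [(x - 9) + 7 = 5 or -5] subtract 7: x sits inside (… + 7) ⇒ sub: x - 9 = -2 or -12.
Step 6. [x - 9 = -2 or -12] peel the -9: add 9 from each side. So sub: x = 7 or -3.

Answer: x ∈ {-3, 7}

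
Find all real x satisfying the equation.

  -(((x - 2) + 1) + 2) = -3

Step 1. [-(((x - 2) + 1) + 2) = -3] flip signs both sides, so neg: ((x - 2) + 1) + 2 = 3.
Step 2. [((x - 2) + 1) + 2 = 3] subtract 2: x sits inside (… + 2). So sub: (x - 2) + 1 = 1.
Step 3. [(x - 2) + 1 = 1] 1 comes off first (subtract 1). So sub: x - 2 = 0.
Step 4. [x - 2 = 0] 2 comes off first (add 2), so sub: x = 2.

Answer: x ∈ {2}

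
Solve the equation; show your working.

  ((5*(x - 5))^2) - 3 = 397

Step 1. [((5*(x - 5))^2) - 3 = 397] -3 is outermost — add 3 both sides ⇒ sub: (5*(x - 5))^2 = 400.
Step 2. [(5*(x - 5))^2 = 400] LHS squared, RHS 400 ≥ 0: apply √ (±) ⇒ sqrt: 5*(x - 5) = 20 or -20.
Step 3. [5*(x - 5) = 20 or -20] LHS = 5·(…); ÷5 both sides ⇒ div: x - 5 = 4 or -4.
Step 4. [x - 5 = 4 or -4] -5 is outermost — add 5 both sides ⇒ sub: x = 9 or 1.

Answer: x ∈ {1, 9}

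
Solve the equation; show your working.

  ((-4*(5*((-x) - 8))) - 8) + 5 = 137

Step 1. [((-4*(5*((-x) - 8))) - 8) + 5 = 137] 5 comes off first (subtract 5). So sub: (-4*(5*((-x) - 8))) - 8 = 132.
Step 2. [(-4*(5*((-x) - 8))) - 8 = 132] -4 | LHS and -4 | 132: pull -4 out. So factor: (5*((-x) - 8)) + 2 = -33.
Step 3. [(5*((-x) - 8)) + 2 = -33] peel the +2: subtract 2 from each side. So sub: 5*((-x) - 8) = -35.
Step 4. [5*((-x) - 8) = -35] 5 out front; divide by 5 ⇒ div: (-x) - 8 = -7.
Step 5. [(-x) - 8 = -7] the outer -8 inverts by adding 8, so sub: -x = 1.
Step 6. [-x = 1] flip signs both sides. So neg: x = -1.

Answer: x ∈ {-1}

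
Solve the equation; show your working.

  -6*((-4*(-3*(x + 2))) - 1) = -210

Step 1. [-6*((-4*(-3*(x + 2))) - 1) = -210] -6·(inner) — divide through by -6, so div: (-4*(-3*(x + 2))) - 1 = 35.
Step 2. [(-4*(-3*(x + 2))) - 1 = 35] add 1: x sits inside (… - 1), so sub: -4*(-3*(x + 2)) = 36.
Step 3. [-4*(-3*(x + 2)) = 36] leading coefficient -4: divide by -4, so div: -3*(x + 2) = -9.
Step 4. [-3*(x + 2) = -9] LHS = -3·(…); ÷-3 both sides ⇒ div: x + 2 = 3.
Step 5. [x + 2 = 3] the outer +2 inverts by subtracting 2 ⇒ sub: x = 1.

Answer: x ∈ {1}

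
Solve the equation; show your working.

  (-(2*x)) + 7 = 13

Step 1. [(-(2*x)) + 7 = 13] the outer +7 inverts by subtracting 7, so sub: -(2*x) = 6.
Step 2. [-(2*x) = 6] LHS negated; negate both sides, so neg: 2*x = -6.
Step 3. [2*x = -6] LHS = 2·(…); ÷2 both sides, so div: x = -3.

Answer: x ∈ {-3}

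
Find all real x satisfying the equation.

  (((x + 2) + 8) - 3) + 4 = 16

Step 1. [(((x + 2) + 8) - 3) + 4 = 16] peel the +4: subtract 4 from each side. So sub: ((x + 2) + 8) - 3 = 12.
Step 2. [((x + 2) + 8) - 3 = 12] the outer -3 inverts by adding 3. So sub: (x + 2) + 8 = 15.
Step 3. [(x + 2) + 8 = 15] +8 is outermost — subtract 8 both sides. So sub: x + 2 = 7.
Step 4. [x + 2 = 7] the outer +2 inverts by subtracting 2. So sub: x = 5.

Answer: x ∈ {5}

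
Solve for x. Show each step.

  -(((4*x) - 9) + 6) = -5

Step 1. [-(((4*x) - 9) + 6) = -5] leading − — multiply by −1. So neg: ((4*x) - 9) + 6 = 5.
Step 2. [((4*x) - 9) + 6 = 5] the outer +6 inverts by subtracting 6 ⇒ sub: (4*x) - 9 = -1.
Step 3. [(4*x) - 9 = -1] -9 is outermost — add 9 both sides. So sub: 4*x = 8.
Step 4. [4*x = 8] leading coefficient 4: divide by 4 ⇒ div: x = 2.

Answer: x ∈ {2}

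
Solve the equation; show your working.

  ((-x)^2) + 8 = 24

Step 1. [((-x)^2) + 8 = 24] +8 is outermost — subtract 8 both sides ⇒ sub: (-x)^2 = 16.
Step 2. [(-x)^2 = 16] √ both sides: 16 ≥ 0 gives two branches, so sqrt: -x = 4 or -4.
Step 3. [-x = 4 or -4] LHS negated; negate both sides, so neg: x = -4 or 4.

Answer: x ∈ {-4, 4}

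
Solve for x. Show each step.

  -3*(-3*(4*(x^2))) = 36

Step 1. [-3*(-3*(4*(x^2))) = 36] -3·(inner) — divide through by -3, so div: -3*(4*(x^2)) = -12.
Step 2. [-3*(4*(x^2)) = -12] leading coefficient -3: divide by -3, so div: 4*(x^2) = 4.
Step 3. [4*(x^2) = 4] 4 out front; divide by 4, so div: x^2 = 1.
Step 4. [x^2 = 1] √ both sides: 1 ≥ 0 gives two branches, so sqrt: x = 1 or -1.

Answer: x ∈ {-1, 1}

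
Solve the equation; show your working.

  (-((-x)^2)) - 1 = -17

Step 1. [(-((-x)^2)) - 1 = -17] the outer -1 inverts by adding 1. So sub: -((-x)^2) = -16.
Step 2. [-((-x)^2) = -16] LHS negated; negate both sides. So neg: (-x)^2 = 16.
Step 3. [(-x)^2 = 16] √ both sides: 16 ≥ 0 gives two branches, so sqrt: -x = 4 or -4.
Step 4. [-x = 4 or -4] LHS negated; negate both sides ⇒ neg: x = -4 or 4.

Answer: x ∈ {-4, 4}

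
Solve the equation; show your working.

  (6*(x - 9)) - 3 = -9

Step 1. [(6*(x - 9)) - 3 = -9] 3 comes off first (add 3). So sub: 6*(x - 9) = -6.
Step 2. [6*(x - 9) = -6] 6 out front; divide by 6. So div: x - 9 = -1.
Step 3. [x - 9 = -1] 9 comes off first (add 9). So sub: x = 8.

Answer: x ∈ {8}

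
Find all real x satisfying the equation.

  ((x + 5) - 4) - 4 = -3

Step 1. [((x + 5) - 4) - 4 = -3] -4 is outermost — add 4 both sides. So sub: (x + 5) - 4 = 1.
Step 2. [(x + 5) - 4 = 1] peel the -4: add 4 from each side. So sub: x + 5 = 5.
Step 3. [x + 5 = 5] 5 comes off first (subtract 5) ⇒ sub: x = 0.

Answer: x ∈ {0}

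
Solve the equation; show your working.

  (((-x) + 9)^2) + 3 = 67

Step 1. [(((-x) + 9)^2) + 3 = 67] 3 comes off first (subtract 3) ⇒ sub: ((-x) + 9)^2 = 64.
Step 2. [((-x) + 9)^2 = 64] LHS squared, RHS 64 ≥ 0: apply √ (±), so sqrt: (-x) + 9 = 8 or -8.
Step 3. [(-x) + 9 = 8 or -8] +9 is outermost — subtract 9 both sides. So sub: -x = -1 or -17.
Step 4. [-x = -1 or -17] leading − — multiply by −1, so neg: x = 1 or 17.

Answer: x ∈ {1, 17}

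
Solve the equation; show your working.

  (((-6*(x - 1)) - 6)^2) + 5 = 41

Step 1. [(((-6*(x - 1)) - 6)^2) + 5 = 41] +5 is outermost — subtract 5 both sides ⇒ sub: ((-6*(x - 1)) - 6)^2 = 36.
Step 2. [((-6*(x - 1)) - 6)^2 = 36] √ both sides: 36 ≥ 0 gives two branches. So sqrt: (-6*(x - 1)) - 6 = 6 or -6.
Step 3. [(-6*(x - 1)) - 6 = 6 or -6] common factor -6 (LHS and 6 or -6) — divide through ⇒ factor: (x - 1) + 1 = -1 or 1.
Step 4. [(x - 1) + 1 = -1 or 1] +1 is outermost — subtract 1 both sides, so sub: x - 1 = -2 or 0.
Step 5. [x - 1 = -2 or 0] the outer -1 inverts by adding 1. So sub: x = -1 or 1.

Answer: x ∈ {-1, 1}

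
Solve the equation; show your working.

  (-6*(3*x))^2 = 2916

Step 1. [(-6*(3*x))^2 = 2916] LHS squared, RHS 2916 ≥ 0: apply √ (±), so sqrt: -6*(3*x) = 54 or -54.
Step 2. [-6*(3*x) = 54 or -54] -6·(inner) — divide through by -6. So div: 3*x = -9 or 9.
Step 3. [3*x = -9 or 9] divide by the outer 3 ⇒ div: x = -3 or 3.

Answer: x ∈ {-3, 3}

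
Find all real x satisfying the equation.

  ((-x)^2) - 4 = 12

Step 1. [((-x)^2) - 4 = 12] -4 is outermost — add 4 both sides. So sub: (-x)^2 = 16.
Step 2. [(-x)^2 = 16] √ both sides: 16 ≥ 0 gives two branches, so sqrt: -x = 4 or -4.
Step 3. [-x = 4 or -4] LHS negated; negate both sides, so neg: x = -4 or 4.

Answer: x ∈ {-4, 4}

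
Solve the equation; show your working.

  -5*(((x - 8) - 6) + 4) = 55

Step 1. [-5*(((x - 8) - 6) + 4) = 55] -5 out front; divide by -5, so div: ((x - 8) - 6) + 4 = -11.
Step 2. [((x - 8) - 6) + 4 = -11] +4 is outermost — subtract 4 both sides ⇒ sub: (x - 8) - 6 = -15.
Step 3. [(x - 8) - 6 = -15] the outer -6 inverts by adding 6 ⇒ sub: x - 8 = -9.
Step 4. [x - 8 = -9] 8 comes off first (add 8). So sub: x = -1.

Answer: x ∈ {-1}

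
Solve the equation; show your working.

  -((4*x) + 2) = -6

Step 1. [-((4*x) + 2) = -6] LHS negated; negate both sides. So neg: (4*x) + 2 = 6.
Step 2. [(4*x) + 2 = 6] peel the +2: subtract 2 from each side, so sub: 4*x = 4.
Step 3. [4*x = 4] divide by the outer 4, so div: x = 1.

Answer: x ∈ {1}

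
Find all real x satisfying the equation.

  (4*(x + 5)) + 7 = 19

Step 1. [(4*(x + 5)) + 7 = 19] the outer +7 inverts by subtracting 7. So sub: 4*(x + 5) = 12.
Step 2. [4*(x + 5) = 12] 4·(inner) — divide through by 4, so div: x + 5 = 3.
Step 3. [x + 5 = 3] subtract 5: x sits inside (… + 5), so sub: x = -2.

Answer: x ∈ {-2}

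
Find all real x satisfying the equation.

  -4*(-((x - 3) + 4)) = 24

Step 1. [-4*(-((x - 3) + 4)) = 24] LHS = -4·(…); ÷-4 both sides, so div: -((x - 3) + 4) = -6.
Step 2. [-((x - 3) + 4) = -6] LHS negated; negate both sides. So neg: (x - 3) + 4 = 6.
Step 3. [(x - 3) + 4 = 6] subtract 4: x sits inside (… + 4). So sub: x - 3 = 2.
Step 4. [x - 3 = 2] add 3: x sits inside (… - 3) ⇒ sub: x = 5.

Answer: x ∈ {5}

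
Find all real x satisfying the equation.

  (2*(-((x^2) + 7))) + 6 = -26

Step 1. [(2*(-((x^2) + 7))) + 6 = -26] 2 divides every term; factor it out, so factor: (-((x^2) + 7)) + 3 = -13.
Step 2. [(-((x^2) + 7)) + 3 = -13] peel the +3: subtract 3 from each side, so sub: -((x^2) + 7) = -16.
Step 3. [-((x^2) + 7) = -16] flip signs both sides. So neg: (x^2) + 7 = 16.
Step 4. [(x^2) + 7 = 16] subtract 7: x sits inside (… + 7). So sub: x^2 = 9.
Step 5. [x^2 = 9] LHS squared, RHS 9 ≥ 0: apply √ (±) ⇒ sqrt: x = 3 or -3.

Answer: x ∈ {-3, 3}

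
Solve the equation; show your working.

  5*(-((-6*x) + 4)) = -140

Step 1. [5*(-((-6*x) + 4)) = -140] 5 out front; divide by 5 ⇒ div: -((-6*x) + 4) = -28.
Step 2. [-((-6*x) + 4) = -28] flip signs both sides. So neg: (-6*x) + 4 = 28.
Step 3. [(-6*x) + 4 = 28] subtract 4: x sits inside (… + 4). So sub: -6*x = 24.
Step 4. [-6*x = 24] -6 out front; divide by -6. So div: x = -4.

Answer: x ∈ {-4}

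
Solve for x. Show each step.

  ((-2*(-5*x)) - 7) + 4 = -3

Step 1. [((-2*(-5*x)) - 7) + 4 = -3] subtract 4: x sits inside (… + 4). So sub: (-2*(-5*x)) - 7 = -7.
Step 2. [(-2*(-5*x)) - 7 = -7] 7 comes off first (add 7) ⇒ sub: -2*(-5*x) = 0.
Step 3. [-2*(-5*x) = 0] -2 out front; divide by -2 ⇒ div: -5*x = 0.
Step 4. [-5*x = 0] leading coefficient -5: divide by -5, so div: x = 0.

Answer: x ∈ {0}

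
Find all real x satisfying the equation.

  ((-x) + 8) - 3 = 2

Step 1. [((-x) + 8) - 3 = 2] -3 is outermost — add 3 both sides, so sub: (-x) + 8 = 5.
Step 2. [(-x) + 8 = 5] peel the +8: subtract 8 from each side ⇒ sub: -x = -3.
Step 3. [-x = -3] leading − — multiply by −1 ⇒ neg: x = 3.

Answer: x ∈ {3}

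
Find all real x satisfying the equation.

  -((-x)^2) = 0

Step 1. [-((-x)^2) = 0] flip signs both sides. So neg: (-x)^2 = 0.
Step 2. [(-x)^2 = 0] LHS squared, RHS 0 ≥ 0: apply √ (±). So sqrt: -x = 0.
Step 3. [-x = 0] leading − — multiply by −1 ⇒ neg: x = 0.

Answer: x ∈ {0}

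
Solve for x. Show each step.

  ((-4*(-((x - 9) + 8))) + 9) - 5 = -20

Step 1. [((-4*(-((x - 9) + 8))) + 9) - 5 = -20] the outer -5 inverts by adding 5. So sub: (-4*(-((x - 9) + 8))) + 9 = -15.
Step 2. [(-4*(-((x - 9) + 8))) + 9 = -15] peel the +9: subtract 9 from each side. So sub: -4*(-((x - 9) + 8)) = -24.
Step 3. [-4*(-((x - 9) + 8)) = -24] LHS = -4·(…); ÷-4 both sides, so div: -((x - 9) + 8) = 6.
Step 4. [-((x - 9) + 8) = 6] LHS negated; negate both sides ⇒ neg: (x - 9) + 8 = -6.
Step 5. [(x - 9) + 8 = -6] +8 is outermost — subtract 8 both sides, so sub: x - 9 = -14.
Step 6. [x - 9 = -14] the outer -9 inverts by adding 9. So sub: x = -5.

Answer: x ∈ {-5}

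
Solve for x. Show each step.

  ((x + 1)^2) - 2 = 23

Step 1. [((x + 1)^2) - 2 = 23] add 2: x sits inside (… - 2), so sub: (x + 1)^2 = 25.
Step 2. [(x + 1)^2 = 25] LHS squared, RHS 25 ≥ 0: apply √ (±) ⇒ sqrt: x + 1 = 5 or -5.
Step 3. [x + 1 = 5 or -5] +1 is outermost — subtract 1 both sides. So sub: x = 4 or -6.

Answer: x ∈ {-6, 4}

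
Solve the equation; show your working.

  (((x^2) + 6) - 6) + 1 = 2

Step 1. [(((x^2) + 6) - 6) + 1 = 2] peel the +1: subtract 1 from each side. So sub: ((x^2) + 6) - 6 = 1.
Step 2. [((x^2) + 6) - 6 = 1] -6 is outermost — add 6 both sides ⇒ sub: (x^2) + 6 = 7.
Step 3. [(x^2) + 6 = 7] +6 is outermost — subtract 6 both sides. So sub: x^2 = 1.
Step 4. [x^2 = 1] √ both sides: 1 ≥ 0 gives two branches. So sqrt: x = 1 or -1.

Answer: x ∈ {-1, 1}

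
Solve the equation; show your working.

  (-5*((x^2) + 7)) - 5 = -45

Step 1. [(-5*((x^2) + 7)) - 5 = -45] -5 is outermost — add 5 both sides ⇒ sub: -5*((x^2) + 7) = -40.
Step 2. [-5*((x^2) + 7) = -40] -5 out front; divide by -5, so div: (x^2) + 7 = 8.
Step 3. [(x^2) + 7 = 8] +7 is outermost — subtract 7 both sides, so sub: x^2 = 1.
Step 4. [x^2 = 1] √ both sides: 1 ≥ 0 gives two branches, so sqrt: x = 1 or -1.

Answer: x ∈ {-1, 1}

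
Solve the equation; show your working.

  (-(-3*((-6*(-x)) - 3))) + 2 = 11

Step 1. [(-(-3*((-6*(-x)) - 3))) + 2 = 11] 2 comes off first (subtract 2). So sub: -(-3*((-6*(-x)) - 3)) = 9.
Step 2. [-(-3*((-6*(-x)) - 3)) = 9] flip signs both sides ⇒ neg: -3*((-6*(-x)) - 3) = -9.
Step 3. [-3*((-6*(-x)) - 3) = -9] LHS = -3·(…); ÷-3 both sides ⇒ div: (-6*(-x)) - 3 = 3.
Step 4. [(-6*(-x)) - 3 = 3] -3 is outermost — add 3 both sides, so sub: -6*(-x) = 6.
Step 5. [-6*(-x) = 6] -6 out front; divide by -6, so div: -x = -1.
Step 6. [-x = -1] flip signs both sides ⇒ neg: x = 1.

Answer: x ∈ {1}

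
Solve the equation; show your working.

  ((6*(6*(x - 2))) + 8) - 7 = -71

Step 1. [((6*(6*(x - 2))) + 8) - 7 = -71] the outer -7 inverts by adding 7, so sub: (6*(6*(x - 2))) + 8 = -64.
Step 2. [(6*(6*(x - 2))) + 8 = -64] the outer +8 inverts by subtracting 8, so sub: 6*(6*(x - 2)) = -72.
Step 3. [6*(6*(x - 2)) = -72] divide by the outer 6. So div: 6*(x - 2) = -12.
Step 4. [6*(x - 2) = -12] leading coefficient 6: divide by 6 ⇒ div: x - 2 = -2.
Step 5. [x - 2 = -2] peel the -2: add 2 from each side. So sub: x = 0.

Answer: x ∈ {0}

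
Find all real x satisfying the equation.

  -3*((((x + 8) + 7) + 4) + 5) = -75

Step 1. [-3*((((x + 8) + 7) + 4) + 5) = -75] -3 out front; divide by -3. So div: (((x + 8) + 7) + 4) + 5 = 25.
Step 2. [(((x + 8) + 7) + 4) + 5 = 25] 5 comes off first (subtract 5) ⇒ sub: ((x + 8) + 7) + 4 = 20.
Step 3. [((x + 8) + 7) + 4 = 20] +4 is outermost — subtract 4 both sides. So sub: (x + 8) + 7 = 16.
Step 4. [(x + 8) + 7 = 16] subtract 7: x sits inside (… + 7) ⇒ sub: x + 8 = 9.
Step 5. [x + 8 = 9] peel the +8: subtract 8 from each side. So sub: x = 1.

Answer: x ∈ {1}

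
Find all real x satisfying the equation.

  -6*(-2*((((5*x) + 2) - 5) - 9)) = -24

Step 1. [-6*(-2*((((5*x) + 2) - 5) - 9)) = -24] divide by the outer -6. So div: -2*((((5*x) + 2) - 5) - 9) = 4.
Step 2. [-2*((((5*x) + 2) - 5) - 9) = 4] leading coefficient -2: divide by -2. So div: (((5*x) + 2) - 5) - 9 = -2.
Step 3. [(((5*x) + 2) - 5) - 9 = -2] -9 is outermost — add 9 both sides, so sub: ((5*x) + 2) - 5 = 7.
Step 4. [((5*x) + 2) - 5 = 7] peel the -5: add 5 from each side. So sub: (5*x) + 2 = 12.
Step 5. [(5*x) + 2 = 12] peel the +2: subtract 2 from each side, so sub: 5*x = 10.
Step 6. [5*x = 10] 5·(inner) — divide through by 5 ⇒ div: x = 2.

Answer: x ∈ {2}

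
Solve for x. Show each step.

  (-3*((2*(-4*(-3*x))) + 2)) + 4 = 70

Step 1. [(-3*((2*(-4*(-3*x))) + 2)) + 4 = 70] +4 is outermost — subtract 4 both sides. So sub: -3*((2*(-4*(-3*x))) + 2) = 66.
Step 2. [-3*((2*(-4*(-3*x))) + 2) = 66] LHS = -3·(…); ÷-3 both sides. So div: (2*(-4*(-3*x))) + 2 = -22.
Step 3. [(2*(-4*(-3*x))) + 2 = -22] 2 divides every term; factor it out ⇒ factor: (-4*(-3*x)) + 1 = -11.
Step 4. [(-4*(-3*x)) + 1 = -11] +1 is outermost — subtract 1 both sides, so sub: -4*(-3*x) = -12.
Step 5. [-4*(-3*x) = -12] leading coefficient -4: divide by -4, so div: -3*x = 3.
Step 6. [-3*x = 3] -3 out front; divide by -3. So div: x = -1.

Answer: x ∈ {-1}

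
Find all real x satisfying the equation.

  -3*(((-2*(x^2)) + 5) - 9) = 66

Step 1. [-3*(((-2*(x^2)) + 5) - 9) = 66] LHS = -3·(…); ÷-3 both sides ⇒ div: ((-2*(x^2)) + 5) - 9 = -22.
Step 2. [((-2*(x^2)) + 5) - 9 = -22] peel the -9: add 9 from each side ⇒ sub: (-2*(x^2)) + 5 = -13.
Step 3. [(-2*(x^2)) + 5 = -13] peel the +5: subtract 5 from each side ⇒ sub: -2*(x^2) = -18.
Step 4. [-2*(x^2) = -18] -2·(inner) — divide through by -2, so div: x^2 = 9.
Step 5. [x^2 = 9] LHS squared, RHS 9 ≥ 0: apply √ (±), so sqrt: x = 3 or -3.

Answer: x ∈ {-3, 3}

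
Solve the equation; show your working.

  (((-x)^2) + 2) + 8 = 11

Step 1. [(((-x)^2) + 2) + 8 = 11] +8 is outermost — subtract 8 both sides. So sub: ((-x)^2) + 2 = 3.
Step 2. [((-x)^2) + 2 = 3] +2 is outermost — subtract 2 both sides ⇒ sub: (-x)^2 = 1.
Step 3. [(-x)^2 = 1] LHS squared, RHS 1 ≥ 0: apply √ (±) ⇒ sqrt: -x = 1 or -1.
Step 4. [-x = 1 or -1] flip signs both sides. So neg: x = -1 or 1.

Answer: x ∈ {-1, 1}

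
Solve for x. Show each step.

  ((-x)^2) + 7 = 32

Step 1. [((-x)^2) + 7 = 32] subtract 7: x sits inside (… + 7). So sub: (-x)^2 = 25.
Step 2. [(-x)^2 = 25] 25 ≥ 0, LHS is (·)² — take ±√, so sqrt: -x = 5 or -5.
Step 3. [-x = 5 or -5] leading − — multiply by −1 ⇒ neg: x = -5 or 5.

Answer: x ∈ {-5, 5}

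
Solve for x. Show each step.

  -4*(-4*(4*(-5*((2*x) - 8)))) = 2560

Step 1. [-4*(-4*(4*(-5*((2*x) - 8)))) = 2560] divide by the outer -4 ⇒ div: -4*(4*(-5*((2*x) - 8))) = -640.
Step 2. [-4*(4*(-5*((2*x) - 8))) = -640] -4 out front; divide by -4. So div: 4*(-5*((2*x) - 8)) = 160.
Step 3. [4*(-5*((2*x) - 8)) = 160] LHS = 4·(…); ÷4 both sides. So div: -5*((2*x) - 8) = 40.
Step 4. [-5*((2*x) - 8) = 40] divide by the outer -5 ⇒ div: (2*x) - 8 = -8.
Step 5. [(2*x) - 8 = -8] 2 divides every term; factor it out. So factor: x - 4 = -4.
Step 6. [x - 4 = -4] -4 is outermost — add 4 both sides. So sub: x = 0.

Answer: x ∈ {0}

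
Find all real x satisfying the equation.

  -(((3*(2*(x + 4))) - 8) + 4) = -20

Step 1. [-(((3*(2*(x + 4))) - 8) + 4) = -20] LHS negated; negate both sides, so neg: ((3*(2*(x + 4))) - 8) + 4 = 20.
Step 2. [((3*(2*(x + 4))) - 8) + 4 = 20] peel the +4: subtract 4 from each side ⇒ sub: (3*(2*(x + 4))) - 8 = 16.
Step 3. [(3*(2*(x + 4))) - 8 = 16] 8 comes off first (add 8). So sub: 3*(2*(x + 4)) = 24.
Step 4. [3*(2*(x + 4)) = 24] leading coefficient 3: divide by 3 ⇒ div: 2*(x + 4) = 8.
Step 5. [2*(x + 4) = 8] divide by the outer 2 ⇒ div: x + 4 = 4.
Step 6. [x + 4 = 4] 4 comes off first (subtract 4) ⇒ sub: x = 0.

Answer: x ∈ {0}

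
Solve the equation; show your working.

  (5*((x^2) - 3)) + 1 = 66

Step 1. [(5*((x^2) - 3)) + 1 = 66] the outer +1 inverts by subtracting 1. So sub: 5*((x^2) - 3) = 65.
Step 2. [5*((x^2) - 3) = 65] leading coefficient 5: divide by 5, so div: (x^2) - 3 = 13.
Step 3. [(x^2) - 3 = 13] peel the -3: add 3 from each side. So sub: x^2 = 16.
Step 4. [x^2 = 16] √ both sides: 16 ≥ 0 gives two branches, so sqrt: x = 4 or -4.

Answer: x ∈ {-4, 4}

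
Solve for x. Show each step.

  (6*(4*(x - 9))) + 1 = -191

Step 1. [(6*(4*(x - 9))) + 1 = -191] +1 is outermost — subtract 1 both sides ⇒ sub: 6*(4*(x - 9)) = -192.
Step 2. [6*(4*(x - 9)) = -192] 6 out front; divide by 6. So div: 4*(x - 9) = -32.
Step 3. [4*(x - 9) = -32] 4 out front; divide by 4, so div: x - 9 = -8.
Step 4. [x - 9 = -8] the outer -9 inverts by adding 9. So sub: x = 1.

Answer: x ∈ {1}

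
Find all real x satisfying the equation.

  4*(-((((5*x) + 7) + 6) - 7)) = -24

Step 1. [4*(-((((5*x) + 7) + 6) - 7)) = -24] 4 out front; divide by 4, so div: -((((5*x) + 7) + 6) - 7) = -6.
Step 2. [-((((5*x) + 7) + 6) - 7) = -6] leading − — multiply by −1 ⇒ neg: (((5*x) + 7) + 6) - 7 = 6.
Step 3. [(((5*x) + 7) + 6) - 7 = 6] -7 is outermost — add 7 both sides. So sub: ((5*x) + 7) + 6 = 13.
Step 4. [((5*x) + 7) + 6 = 13] subtract 6: x sits inside (… + 6), so sub: (5*x) + 7 = 7.
Step 5. [(5*x) + 7 = 7] 7 comes off first (subtract 7), so sub: 5*x = 0.
Step 6. [5*x = 0] 5·(inner) — divide through by 5 ⇒ div: x = 0.

Answer: x ∈ {0}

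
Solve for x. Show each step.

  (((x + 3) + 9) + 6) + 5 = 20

Step 1. [(((x + 3) + 9) + 6) + 5 = 20] the outer +5 inverts by subtracting 5, so sub: ((x + 3) + 9) + 6 = 15.
Step 2. [((x + 3) + 9) + 6 = 15] peel the +6: subtract 6 from each side. So sub: (x + 3) + 9 = 9.
Step 3. [(x + 3) + 9 = 9] +9 is outermost — subtract 9 both sides, so sub: x + 3 = 0.
Step 4. [x + 3 = 0] subtract 3: x sits inside (… + 3), so sub: x = -3.

Answer: x ∈ {-3}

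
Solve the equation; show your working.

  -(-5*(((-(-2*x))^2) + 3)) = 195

Step 1. [-(-5*(((-(-2*x))^2) + 3)) = 195] LHS negated; negate both sides. So neg: -5*(((-(-2*x))^2) + 3) = -195.
Step 2. [-5*(((-(-2*x))^2) + 3) = -195] LHS = -5·(…); ÷-5 both sides, so div: ((-(-2*x))^2) + 3 = 39.
Step 3. [((-(-2*x))^2) + 3 = 39] 3 comes off first (subtract 3). So sub: (-(-2*x))^2 = 36.
Step 4. [(-(-2*x))^2 = 36] LHS squared, RHS 36 ≥ 0: apply √ (±) ⇒ sqrt: -(-2*x) = 6 or -6.
Step 5. [-(-2*x) = 6 or -6] LHS negated; negate both sides, so neg: -2*x = -6 or 6.
Step 6. [-2*x = -6 or 6] divide by the outer -2. So div: x = 3 or -3.

Answer: x ∈ {-3, 3}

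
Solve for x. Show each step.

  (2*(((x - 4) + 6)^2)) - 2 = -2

Step 1. [(2*(((x - 4) + 6)^2)) - 2 = -2] peel the -2: add 2 from each side. So sub: 2*(((x - 4) + 6)^2) = 0.
Step 2. [2*(((x - 4) + 6)^2) = 0] LHS = 2·(…); ÷2 both sides ⇒ div: ((x - 4) + 6)^2 = 0.
Step 3. [((x - 4) + 6)^2 = 0] 0 ≥ 0, LHS is (·)² — take ±√, so sqrt: (x - 4) + 6 = 0.
Step 4. [(x - 4) + 6 = 0] subtract 6: x sits inside (… + 6). So sub: x - 4 = -6.
Step 5. [x - 4 = -6] -4 is outermost — add 4 both sides ⇒ sub: x = -2.

Answer: x ∈ {-2}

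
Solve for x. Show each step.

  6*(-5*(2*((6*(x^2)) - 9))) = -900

Step 1. [6*(-5*(2*((6*(x^2)) - 9))) = -900] leading coefficient 6: divide by 6 ⇒ div: -5*(2*((6*(x^2)) - 9)) = -150.
Step 2. [-5*(2*((6*(x^2)) - 9)) = -150] divide by the outer -5. So div: 2*((6*(x^2)) - 9) = 30.
Step 3. [2*((6*(x^2)) - 9) = 30] LHS = 2·(…); ÷2 both sides, so div: (6*(x^2)) - 9 = 15.
Step 4. [(6*(x^2)) - 9 = 15] -9 is outermost — add 9 both sides ⇒ sub: 6*(x^2) = 24.
Step 5. [6*(x^2) = 24] divide by the outer 6 ⇒ div: x^2 = 4.
Step 6. [x^2 = 4] √ both sides: 4 ≥ 0 gives two branches, so sqrt: x = 2 or -2.

Answer: x ∈ {-2, 2}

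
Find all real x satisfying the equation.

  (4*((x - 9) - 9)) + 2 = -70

Step 1. [(4*((x - 9) - 9)) + 2 = -70] the outer +2 inverts by subtracting 2 ⇒ sub: 4*((x - 9) - 9) = -72.
Step 2. [4*((x - 9) - 9) = -72] divide by the outer 4, so div: (x - 9) - 9 = -18.
Step 3. [(x - 9) - 9 = -18] -9 is outermost — add 9 both sides, so sub: x - 9 = -9.
Step 4. [x - 9 = -9] the outer -9 inverts by adding 9. So sub: x = 0.

Answer: x ∈ {0}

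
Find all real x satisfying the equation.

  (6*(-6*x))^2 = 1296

Step 1. [(6*(-6*x))^2 = 1296] √ both sides: 1296 ≥ 0 gives two branches. So sqrt: 6*(-6*x) = 36 or -36.
Step 2. [6*(-6*x) = 36 or -36] leading coefficient 6: divide by 6. So div: -6*x = 6 or -6.
Step 3. [-6*x = 6 or -6] LHS = -6·(…); ÷-6 both sides. So div: x = -1 or 1.

Answer: x ∈ {-1, 1}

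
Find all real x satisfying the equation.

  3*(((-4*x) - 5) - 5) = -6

Step 1. [3*(((-4*x) - 5) - 5) = -6] leading coefficient 3: divide by 3. So div: ((-4*x) - 5) - 5 = -2.
Step 2. [((-4*x) - 5) - 5 = -2] add 5: x sits inside (… - 5). So sub: (-4*x) - 5 = 3.
Step 3. [(-4*x) - 5 = 3] add 5: x sits inside (… - 5) ⇒ sub: -4*x = 8.
Step 4. [-4*x = 8] -4 out front; divide by -4, so div: x = -2.

Answer: x ∈ {-2}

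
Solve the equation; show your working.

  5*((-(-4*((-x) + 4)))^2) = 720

Step 1. [5*((-(-4*((-x) + 4)))^2) = 720] leading coefficient 5: divide by 5 ⇒ div: (-(-4*((-x) + 4)))^2 = 144.
Step 2. [(-(-4*((-x) + 4)))^2 = 144] √ both sides: 144 ≥ 0 gives two branches. So sqrt: -(-4*((-x) + 4)) = 12 or -12.
Step 3. [-(-4*((-x) + 4)) = 12 or -12] leading − — multiply by −1. So neg: -4*((-x) + 4) = -12 or 12.
Step 4. [-4*((-x) + 4) = -12 or 12] leading coefficient -4: divide by -4, so div: (-x) + 4 = 3 or -3.
Step 5. [(-x) + 4 = 3 or -3] +4 is outermost — subtract 4 both sides ⇒ sub: -x = -1 or -7.
Step 6. [-x = -1 or -7] leading − — multiply by −1, so neg: x = 1 or 7.

Answer: x ∈ {1, 7}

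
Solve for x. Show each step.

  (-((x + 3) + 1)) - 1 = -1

Step 1. [(-((x + 3) + 1)) - 1 = -1] 1 comes off first (add 1), so sub: -((x + 3) + 1) = 0.
Step 2. [-((x + 3) + 1) = 0] leading − — multiply by −1, so neg: (x + 3) + 1 = 0.
Step 3. [(x + 3) + 1 = 0] subtract 1: x sits inside (… + 1), so sub: x + 3 = -1.
Step 4. [x + 3 = -1] the outer +3 inverts by subtracting 3 ⇒ sub: x = -4.

Answer: x ∈ {-4}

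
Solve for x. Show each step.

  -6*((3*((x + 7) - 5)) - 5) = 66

Step 1. [-6*((3*((x + 7) - 5)) - 5) = 66] leading coefficient -6: divide by -6. So div: (3*((x + 7) - 5)) - 5 = -11.
Step 2. [(3*((x + 7) - 5)) - 5 = -11] the outer -5 inverts by adding 5, so sub: 3*((x + 7) - 5) = -6.
Step 3. [3*((x + 7) - 5) = -6] leading coefficient 3: divide by 3, so div: (x + 7) - 5 = -2.
Step 4. [(x + 7) - 5 = -2] the outer -5 inverts by adding 5 ⇒ sub: x + 7 = 3.
Step 5. [x + 7 = 3] +7 is outermost — subtract 7 both sides ⇒ sub: x = -4.

Answer: x ∈ {-4}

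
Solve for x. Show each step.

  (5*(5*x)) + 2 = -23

Step 1. [(5*(5*x)) + 2 = -23] +2 is outermost — subtract 2 both sides ⇒ sub: 5*(5*x) = -25.
Step 2. [5*(5*x) = -25] LHS = 5·(…); ÷5 both sides, so div: 5*x = -5.
Step 3. [5*x = -5] 5 out front; divide by 5, so div: x = -1.

Answer: x ∈ {-1}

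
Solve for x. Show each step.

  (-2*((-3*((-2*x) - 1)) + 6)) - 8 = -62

Step 1. [(-2*((-3*((-2*x) - 1)) + 6)) - 8 = -62] -8 is outermost — add 8 both sides. So sub: -2*((-3*((-2*x) - 1)) + 6) = -54.
Step 2. [-2*((-3*((-2*x) - 1)) + 6) = -54] LHS = -2·(…); ÷-2 both sides, so div: (-3*((-2*x) - 1)) + 6 = 27.
Step 3. [(-3*((-2*x) - 1)) + 6 = 27] 6 comes off first (subtract 6) ⇒ sub: -3*((-2*x) - 1) = 21.
Step 4. [-3*((-2*x) - 1) = 21] -3·(inner) — divide through by -3. So div: (-2*x) - 1 = -7.
Step 5. [(-2*x) - 1 = -7] the outer -1 inverts by adding 1 ⇒ sub: -2*x = -6.
Step 6. [-2*x = -6] -2 out front; divide by -2 ⇒ div: x = 3.

Answer: x ∈ {3}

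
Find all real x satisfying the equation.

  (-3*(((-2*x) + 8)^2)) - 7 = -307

Step 1. [(-3*(((-2*x) + 8)^2)) - 7 = -307] 7 comes off first (add 7) ⇒ sub: -3*(((-2*x) + 8)^2) = -300.
Step 2. [-3*(((-2*x) + 8)^2) = -300] -3·(inner) — divide through by -3. So div: ((-2*x) + 8)^2 = 100.
Step 3. [((-2*x) + 8)^2 = 100] 100 ≥ 0, LHS is (·)² — take ±√ ⇒ sqrt: (-2*x) + 8 = 10 or -10.
Step 4. [(-2*x) + 8 = 10 or -10] subtract 8: x sits inside (… + 8) ⇒ sub: -2*x = 2 or -18.
Step 5. [-2*x = 2 or -18] -2·(inner) — divide through by -2. So div: x = -1 or 9.

Answer: x ∈ {-1, 9}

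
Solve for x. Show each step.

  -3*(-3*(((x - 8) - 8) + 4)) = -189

Step 1. [-3*(-3*(((x - 8) - 8) + 4)) = -189] LHS = -3·(…); ÷-3 both sides, so div: -3*(((x - 8) - 8) + 4) = 63.
Step 2. [-3*(((x - 8) - 8) + 4) = 63] -3·(inner) — divide through by -3 ⇒ div: ((x - 8) - 8) + 4 = -21.
Step 3. [((x - 8) - 8) + 4 = -21] subtract 4: x sits inside (… + 4), so sub: (x - 8) - 8 = -25.
Step 4. [(x - 8) - 8 = -25] the outer -8 inverts by adding 8. So sub: x - 8 = -17.
Step 5. [x - 8 = -17] 8 comes off first (add 8). So sub: x = -9.

Answer: x ∈ {-9}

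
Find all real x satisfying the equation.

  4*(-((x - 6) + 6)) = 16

Step 1. [4*(-((x - 6) + 6)) = 16] LHS = 4·(…); ÷4 both sides ⇒ div: -((x - 6) + 6) = 4.
Step 2. [-((x - 6) + 6) = 4] leading − — multiply by −1, so neg: (x - 6) + 6 = -4.
Step 3. [(x - 6) + 6 = -4] subtract 6: x sits inside (… + 6). So sub: x - 6 = -10.
Step 4. [x - 6 = -10] peel the -6: add 6 from each side ⇒ sub: x = -4.

Answer: x ∈ {-4}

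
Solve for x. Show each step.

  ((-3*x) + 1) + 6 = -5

Step 1. [((-3*x) + 1) + 6 = -5] subtract 6: x sits inside (… + 6), so sub: (-3*x) + 1 = -11.
Step 2. [(-3*x) + 1 = -11] +1 is outermost — subtract 1 both sides ⇒ sub: -3*x = -12.
Step 3. [-3*x = -12] -3·(inner) — divide through by -3 ⇒ div: x = 4.

Answer: x ∈ {4}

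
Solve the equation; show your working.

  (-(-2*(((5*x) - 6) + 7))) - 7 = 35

Step 1. [(-(-2*(((5*x) - 6) + 7))) - 7 = 35] add 7: x sits inside (… - 7). So sub: -(-2*(((5*x) - 6) + 7)) = 42.
Step 2. [-(-2*(((5*x) - 6) + 7)) = 42] flip signs both sides, so neg: -2*(((5*x) - 6) + 7) = -42.
Step 3. [-2*(((5*x) - 6) + 7) = -42] LHS = -2·(…); ÷-2 both sides ⇒ div: ((5*x) - 6) + 7 = 21.
Step 4. [((5*x) - 6) + 7 = 21] the outer +7 inverts by subtracting 7. So sub: (5*x) - 6 = 14.
Step 5. [(5*x) - 6 = 14] add 6: x sits inside (… - 6), so sub: 5*x = 20.
Step 6. [5*x = 20] LHS = 5·(…); ÷5 both sides. So div: x = 4.

Answer: x ∈ {4}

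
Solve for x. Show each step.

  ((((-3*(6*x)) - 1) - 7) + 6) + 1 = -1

Step 1. [((((-3*(6*x)) - 1) - 7) + 6) + 1 = -1] peel the +1: subtract 1 from each side ⇒ sub: (((-3*(6*x)) - 1) - 7) + 6 = -2.
Step 2. [(((-3*(6*x)) - 1) - 7) + 6 = -2] +6 is outermost — subtract 6 both sides. So sub: ((-3*(6*x)) - 1) - 7 = -8.
Step 3. [((-3*(6*x)) - 1) - 7 = -8] the outer -7 inverts by adding 7 ⇒ sub: (-3*(6*x)) - 1 = -1.
Step 4. [(-3*(6*x)) - 1 = -1] the outer -1 inverts by adding 1. So sub: -3*(6*x) = 0.
Step 5. [-3*(6*x) = 0] -3 out front; divide by -3, so div: 6*x = 0.
Step 6. [6*x = 0] divide by the outer 6, so div: x = 0.

Answer: x ∈ {0}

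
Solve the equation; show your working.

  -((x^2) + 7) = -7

Step 1. [-((x^2) + 7) = -7] leading − — multiply by −1. So neg: (x^2) + 7 = 7.
Step 2. [(x^2) + 7 = 7] the outer +7 inverts by subtracting 7. So sub: x^2 = 0.
Step 3. [x^2 = 0] LHS squared, RHS 0 ≥ 0: apply √ (±). So sqrt: x = 0.

Answer: x ∈ {0}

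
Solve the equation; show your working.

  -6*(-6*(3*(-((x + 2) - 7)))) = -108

Step 1. [-6*(-6*(3*(-((x + 2) - 7)))) = -108] LHS = -6·(…); ÷-6 both sides. So div: -6*(3*(-((x + 2) - 7))) = 18.
Step 2. [-6*(3*(-((x + 2) - 7))) = 18] -6 out front; divide by -6 ⇒ div: 3*(-((x + 2) - 7)) = -3.
Step 3. [3*(-((x + 2) - 7)) = -3] 3·(inner) — divide through by 3 ⇒ div: -((x + 2) - 7) = -1.
Step 4. [-((x + 2) - 7) = -1] flip signs both sides. So neg: (x + 2) - 7 = 1.
Step 5. [(x + 2) - 7 = 1] add 7: x sits inside (… - 7) ⇒ sub: x + 2 = 8.
Step 6. [x + 2 = 8] +2 is outermost — subtract 2 both sides ⇒ sub: x = 6.

Answer: x ∈ {6}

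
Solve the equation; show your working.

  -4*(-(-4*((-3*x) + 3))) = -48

Step 1. [-4*(-(-4*((-3*x) + 3))) = -48] -4·(inner) — divide through by -4, so div: -(-4*((-3*x) + 3)) = 12.
Step 2. [-(-4*((-3*x) + 3)) = 12] leading − — multiply by −1 ⇒ neg: -4*((-3*x) + 3) = -12.
Step 3. [-4*((-3*x) + 3) = -12] divide by the outer -4. So div: (-3*x) + 3 = 3.
Step 4. [(-3*x) + 3 = 3] peel the +3: subtract 3 from each side. So sub: -3*x = 0.
Step 5. [-3*x = 0] divide by the outer -3 ⇒ div: x = 0.

Answer: x ∈ {0}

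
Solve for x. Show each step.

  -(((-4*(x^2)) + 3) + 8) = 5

Step 1. [-(((-4*(x^2)) + 3) + 8) = 5] flip signs both sides. So neg: ((-4*(x^2)) + 3) + 8 = -5.
Step 2. [((-4*(x^2)) + 3) + 8 = -5] subtract 8: x sits inside (… + 8). So sub: (-4*(x^2)) + 3 = -13.
Step 3. [(-4*(x^2)) + 3 = -13] +3 is outermost — subtract 3 both sides. So sub: -4*(x^2) = -16.
Step 4. [-4*(x^2) = -16] -4 out front; divide by -4, so div: x^2 = 4.
Step 5. [x^2 = 4] √ both sides: 4 ≥ 0 gives two branches ⇒ sqrt: x = 2 or -2.

Answer: x ∈ {-2, 2}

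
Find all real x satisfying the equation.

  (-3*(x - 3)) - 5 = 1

Step 1. [(-3*(x - 3)) - 5 = 1] the outer -5 inverts by adding 5. So sub: -3*(x - 3) = 6.
Step 2. [-3*(x - 3) = 6] LHS = -3·(…); ÷-3 both sides ⇒ div: x - 3 = -2.
Step 3. [x - 3 = -2] the outer -3 inverts by adding 3 ⇒ sub: x = 1.

Answer: x ∈ {1}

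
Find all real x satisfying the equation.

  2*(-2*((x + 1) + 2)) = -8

Step 1. [2*(-2*((x + 1) + 2)) = -8] leading coefficient 2: divide by 2 ⇒ div: -2*((x + 1) + 2) = -4.
Step 2. [-2*((x + 1) + 2) = -4] LHS = -2·(…); ÷-2 both sides, so div: (x + 1) + 2 = 2.
Step 3. [(x + 1) + 2 = 2] +2 is outermost — subtract 2 both sides ⇒ sub: x + 1 = 0.
Step 4. [x + 1 = 0] peel the +1: subtract 1 from each side, so sub: x = -1.

Answer: x ∈ {-1}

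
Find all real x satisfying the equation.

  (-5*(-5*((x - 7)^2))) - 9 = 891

Step 1. [(-5*(-5*((x - 7)^2))) - 9 = 891] peel the -9: add 9 from each side, so sub: -5*(-5*((x - 7)^2)) = 900.
Step 2. [-5*(-5*((x - 7)^2)) = 900] LHS = -5·(…); ÷-5 both sides, so div: -5*((x - 7)^2) = -180.
Step 3. [-5*((x - 7)^2) = -180] -5 out front; divide by -5. So div: (x - 7)^2 = 36.
Step 4. [(x - 7)^2 = 36] LHS squared, RHS 36 ≥ 0: apply √ (±) ⇒ sqrt: x - 7 = 6 or -6.
Step 5. [x - 7 = 6 or -6] the outer -7 inverts by adding 7, so sub: x = 13 or 1.

Answer: x ∈ {1, 13}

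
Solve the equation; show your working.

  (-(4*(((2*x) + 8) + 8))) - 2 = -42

Step 1. [(-(4*(((2*x) + 8) + 8))) - 2 = -42] add 2: x sits inside (… - 2) ⇒ sub: -(4*(((2*x) + 8) + 8)) = -40.
Step 2. [-(4*(((2*x) + 8) + 8)) = -40] LHS negated; negate both sides, so neg: 4*(((2*x) + 8) + 8) = 40.
Step 3. [4*(((2*x) + 8) + 8) = 40] leading coefficient 4: divide by 4. So div: ((2*x) + 8) + 8 = 10.
Step 4. [((2*x) + 8) + 8 = 10] subtract 8: x sits inside (… + 8) ⇒ sub: (2*x) + 8 = 2.
Step 5. [(2*x) + 8 = 2] 8 comes off first (subtract 8). So sub: 2*x = -6.
Step 6. [2*x = -6] LHS = 2·(…); ÷2 both sides, so div: x = -3.

Answer: x ∈ {-3}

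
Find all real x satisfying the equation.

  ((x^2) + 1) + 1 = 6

Step 1. [((x^2) + 1) + 1 = 6] the outer +1 inverts by subtracting 1, so sub: (x^2) + 1 = 5.
Step 2. [(x^2) + 1 = 5] +1 is outermost — subtract 1 both sides, so sub: x^2 = 4.
Step 3. [x^2 = 4] √ both sides: 4 ≥ 0 gives two branches, so sqrt: x = 2 or -2.

Answer: x ∈ {-2, 2}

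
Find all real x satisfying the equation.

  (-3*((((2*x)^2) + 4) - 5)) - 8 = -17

Step 1. [(-3*((((2*x)^2) + 4) - 5)) - 8 = -17] add 8: x sits inside (… - 8). So sub: -3*((((2*x)^2) + 4) - 5) = -9.
Step 2. [-3*((((2*x)^2) + 4) - 5) = -9] leading coefficient -3: divide by -3, so div: (((2*x)^2) + 4) - 5 = 3.
Step 3. [(((2*x)^2) + 4) - 5 = 3] the outer -5 inverts by adding 5 ⇒ sub: ((2*x)^2) + 4 = 8.
Step 4. [((2*x)^2) + 4 = 8] the outer +4 inverts by subtracting 4 ⇒ sub: (2*x)^2 = 4.
Step 5. [(2*x)^2 = 4] 4 ≥ 0, LHS is (·)² — take ±√, so sqrt: 2*x = 2 or -2.
Step 6. [2*x = 2 or -2] 2 out front; divide by 2, so div: x = 1 or -1.

Answer: x ∈ {-1, 1}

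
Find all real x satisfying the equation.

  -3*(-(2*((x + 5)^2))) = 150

Step 1. [-3*(-(2*((x + 5)^2))) = 150] LHS = -3·(…); ÷-3 both sides ⇒ div: -(2*((x + 5)^2)) = -50.
Step 2. [-(2*((x + 5)^2)) = -50] flip signs both sides, so neg: 2*((x + 5)^2) = 50.
Step 3. [2*((x + 5)^2) = 50] 2 out front; divide by 2. So div: (x + 5)^2 = 25.
Step 4. [(x + 5)^2 = 25] √ both sides: 25 ≥ 0 gives two branches, so sqrt: x + 5 = 5 or -5.
Step 5. [x + 5 = 5 or -5] peel the +5: subtract 5 from each side ⇒ sub: x = 0 or -10.

Answer: x ∈ {-10, 0}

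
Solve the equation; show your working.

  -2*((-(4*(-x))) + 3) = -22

Step 1. [-2*((-(4*(-x))) + 3) = -22] LHS = -2·(…); ÷-2 both sides ⇒ div: (-(4*(-x))) + 3 = 11.
Step 2. [(-(4*(-x))) + 3 = 11] peel the +3: subtract 3 from each side. So sub: -(4*(-x)) = 8.
Step 3. [-(4*(-x)) = 8] leading − — multiply by −1 ⇒ neg: 4*(-x) = -8.
Step 4. [4*(-x) = -8] LHS = 4·(…); ÷4 both sides ⇒ div: -x = -2.
Step 5. [-x = -2] flip signs both sides, so neg: x = 2.

Answer: x ∈ {2}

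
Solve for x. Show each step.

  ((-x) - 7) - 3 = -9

Step 1. [((-x) - 7) - 3 = -9] add 3: x sits inside (… - 3). So sub: (-x) - 7 = -6.
Step 2. [(-x) - 7 = -6] 7 comes off first (add 7). So sub: -x = 1.
Step 3. [-x = 1] flip signs both sides ⇒ neg: x = -1.

Answer: x ∈ {-1}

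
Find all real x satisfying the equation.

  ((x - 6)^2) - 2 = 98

Step 1. [((x - 6)^2) - 2 = 98] peel the -2: add 2 from each side, so sub: (x - 6)^2 = 100.
Step 2. [(x - 6)^2 = 100] LHS squared, RHS 100 ≥ 0: apply √ (±) ⇒ sqrt: x - 6 = 10 or -10.
Step 3. [x - 6 = 10 or -10] -6 is outermost — add 6 both sides, so sub: x = 16 or -4.

Answer: x ∈ {-4, 16}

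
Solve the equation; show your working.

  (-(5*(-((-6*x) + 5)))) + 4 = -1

Step 1. [(-(5*(-((-6*x) + 5)))) + 4 = -1] +4 is outermost — subtract 4 both sides. So sub: -(5*(-((-6*x) + 5))) = -5.
Step 2. [-(5*(-((-6*x) + 5))) = -5] LHS negated; negate both sides, so neg: 5*(-((-6*x) + 5)) = 5.
Step 3. [5*(-((-6*x) + 5)) = 5] divide by the outer 5 ⇒ div: -((-6*x) + 5) = 1.
Step 4. [-((-6*x) + 5) = 1] LHS negated; negate both sides. So neg: (-6*x) + 5 = -1.
Step 5. [(-6*x) + 5 = -1] the outer +5 inverts by subtracting 5, so sub: -6*x = -6.
Step 6. [-6*x = -6] leading coefficient -6: divide by -6 ⇒ div: x = 1.

Answer: x ∈ {1}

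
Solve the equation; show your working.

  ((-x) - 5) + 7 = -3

Step 1. [((-x) - 5) + 7 = -3] +7 is outermost — subtract 7 both sides, so sub: (-x) - 5 = -10.
Step 2. [(-x) - 5 = -10] -5 is outermost — add 5 both sides. So sub: -x = -5.
Step 3. [-x = -5] LHS negated; negate both sides. So neg: x = 5.

Answer: x ∈ {5}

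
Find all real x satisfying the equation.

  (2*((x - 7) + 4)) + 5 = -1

Step 1. [(2*((x - 7) + 4)) + 5 = -1] subtract 5: x sits inside (… + 5), so sub: 2*((x - 7) + 4) = -6.
Step 2. [2*((x - 7) + 4) = -6] leading coefficient 2: divide by 2 ⇒ div: (x - 7) + 4 = -3.
Step 3. [(x - 7) + 4 = -3] 4 comes off first (subtract 4) ⇒ sub: x - 7 = -7.
Step 4. [x - 7 = -7] add 7: x sits inside (… - 7) ⇒ sub: x = 0.

Answer: x ∈ {0}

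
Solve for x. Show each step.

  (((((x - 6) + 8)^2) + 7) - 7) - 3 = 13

Step 1. [(((((x - 6) + 8)^2) + 7) - 7) - 3 = 13] the outer -3 inverts by adding 3. So sub: ((((x - 6) + 8)^2) + 7) - 7 = 16.
Step 2. [((((x - 6) + 8)^2) + 7) - 7 = 16] add 7: x sits inside (… - 7) ⇒ sub: (((x - 6) + 8)^2) + 7 = 23.
Step 3. [(((x - 6) + 8)^2) + 7 = 23] 7 comes off first (subtract 7). So sub: ((x - 6) + 8)^2 = 16.
Step 4. [((x - 6) + 8)^2 = 16] 16 ≥ 0, LHS is (·)² — take ±√ ⇒ sqrt: (x - 6) + 8 = 4 or -4.
Step 5. [(x - 6) + 8 = 4 or -4] +8 is outermost — subtract 8 both sides ⇒ sub: x - 6 = -4 or -12.
Step 6. [x - 6 = -4 or -12] -6 is outermost — add 6 both sides. So sub: x = 2 or -6.

Answer: x ∈ {-6, 2}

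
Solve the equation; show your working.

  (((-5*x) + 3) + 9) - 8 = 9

Step 1. [(((-5*x) + 3) + 9) - 8 = 9] -8 is outermost — add 8 both sides ⇒ sub: ((-5*x) + 3) + 9 = 17.
Step 2. [((-5*x) + 3) + 9 = 17] 9 comes off first (subtract 9), so sub: (-5*x) + 3 = 8.
Step 3. [(-5*x) + 3 = 8] the outer +3 inverts by subtracting 3 ⇒ sub: -5*x = 5.
Step 4. [-5*x = 5] -5·(inner) — divide through by -5 ⇒ div: x = -1.

Answer: x ∈ {-1}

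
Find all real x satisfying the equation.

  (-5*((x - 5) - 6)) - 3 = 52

Step 1. [(-5*((x - 5) - 6)) - 3 = 52] the outer -3 inverts by adding 3. So sub: -5*((x - 5) - 6) = 55.
Step 2. [-5*((x - 5) - 6) = 55] -5 out front; divide by -5. So div: (x - 5) - 6 = -11.
Step 3. [(x - 5) - 6 = -11] add 6: x sits inside (… - 6), so sub: x - 5 = -5.
Step 4. [x - 5 = -5] 5 comes off first (add 5). So sub: x = 0.

Answer: x ∈ {0}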